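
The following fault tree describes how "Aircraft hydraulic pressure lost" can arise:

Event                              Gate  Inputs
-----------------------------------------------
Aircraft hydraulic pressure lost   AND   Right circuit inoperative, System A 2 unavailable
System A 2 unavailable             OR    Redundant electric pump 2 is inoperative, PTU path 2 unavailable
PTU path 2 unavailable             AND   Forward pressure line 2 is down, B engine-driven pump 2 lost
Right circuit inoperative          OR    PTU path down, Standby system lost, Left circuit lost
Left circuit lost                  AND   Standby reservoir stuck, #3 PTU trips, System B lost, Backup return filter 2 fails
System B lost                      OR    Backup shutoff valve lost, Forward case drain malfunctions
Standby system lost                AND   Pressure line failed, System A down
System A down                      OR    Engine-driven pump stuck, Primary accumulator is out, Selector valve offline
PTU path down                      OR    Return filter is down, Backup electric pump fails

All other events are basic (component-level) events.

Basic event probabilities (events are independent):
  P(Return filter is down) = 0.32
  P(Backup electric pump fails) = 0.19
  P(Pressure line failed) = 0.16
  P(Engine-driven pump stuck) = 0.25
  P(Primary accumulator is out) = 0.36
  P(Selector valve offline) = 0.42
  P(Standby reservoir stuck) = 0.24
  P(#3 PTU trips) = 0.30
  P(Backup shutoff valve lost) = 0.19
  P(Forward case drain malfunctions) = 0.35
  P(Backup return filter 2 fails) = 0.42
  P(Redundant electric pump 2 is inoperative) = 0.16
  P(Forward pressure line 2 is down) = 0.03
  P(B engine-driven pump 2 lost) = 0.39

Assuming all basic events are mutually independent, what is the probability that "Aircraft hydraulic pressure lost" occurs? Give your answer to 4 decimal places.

0.0883

P(PTU path down) [OR] = 1 − (1−0.32) × (1−0.19) = 0.449200
P(System A down) [OR] = 1 − (1−0.25) × (1−0.36) × (1−0.42) = 0.721600
P(Standby system lost) [AND] = 0.16 × 0.721600 = 0.115456
P(System B lost) [OR] = 1 − (1−0.19) × (1−0.35) = 0.473500
P(Left circuit lost) [AND] = 0.24 × 0.30 × 0.473500 × 0.42 = 0.014319
P(Right circuit inoperative) [OR] = 1 − (1−0.449200) × (1−0.115456) × (1−0.014319) = 0.519769
P(PTU path 2 unavailable) [AND] = 0.03 × 0.39 = 0.011700
P(System A 2 unavailable) [OR] = 1 − (1−0.16) × (1−0.011700) = 0.169828
P(Aircraft hydraulic pressure lost) [AND] = 0.519769 × 0.169828 = 0.088271
Rounded to 4 decimal places: P(Aircraft hydraulic pressure lost) ≈ 0.0883.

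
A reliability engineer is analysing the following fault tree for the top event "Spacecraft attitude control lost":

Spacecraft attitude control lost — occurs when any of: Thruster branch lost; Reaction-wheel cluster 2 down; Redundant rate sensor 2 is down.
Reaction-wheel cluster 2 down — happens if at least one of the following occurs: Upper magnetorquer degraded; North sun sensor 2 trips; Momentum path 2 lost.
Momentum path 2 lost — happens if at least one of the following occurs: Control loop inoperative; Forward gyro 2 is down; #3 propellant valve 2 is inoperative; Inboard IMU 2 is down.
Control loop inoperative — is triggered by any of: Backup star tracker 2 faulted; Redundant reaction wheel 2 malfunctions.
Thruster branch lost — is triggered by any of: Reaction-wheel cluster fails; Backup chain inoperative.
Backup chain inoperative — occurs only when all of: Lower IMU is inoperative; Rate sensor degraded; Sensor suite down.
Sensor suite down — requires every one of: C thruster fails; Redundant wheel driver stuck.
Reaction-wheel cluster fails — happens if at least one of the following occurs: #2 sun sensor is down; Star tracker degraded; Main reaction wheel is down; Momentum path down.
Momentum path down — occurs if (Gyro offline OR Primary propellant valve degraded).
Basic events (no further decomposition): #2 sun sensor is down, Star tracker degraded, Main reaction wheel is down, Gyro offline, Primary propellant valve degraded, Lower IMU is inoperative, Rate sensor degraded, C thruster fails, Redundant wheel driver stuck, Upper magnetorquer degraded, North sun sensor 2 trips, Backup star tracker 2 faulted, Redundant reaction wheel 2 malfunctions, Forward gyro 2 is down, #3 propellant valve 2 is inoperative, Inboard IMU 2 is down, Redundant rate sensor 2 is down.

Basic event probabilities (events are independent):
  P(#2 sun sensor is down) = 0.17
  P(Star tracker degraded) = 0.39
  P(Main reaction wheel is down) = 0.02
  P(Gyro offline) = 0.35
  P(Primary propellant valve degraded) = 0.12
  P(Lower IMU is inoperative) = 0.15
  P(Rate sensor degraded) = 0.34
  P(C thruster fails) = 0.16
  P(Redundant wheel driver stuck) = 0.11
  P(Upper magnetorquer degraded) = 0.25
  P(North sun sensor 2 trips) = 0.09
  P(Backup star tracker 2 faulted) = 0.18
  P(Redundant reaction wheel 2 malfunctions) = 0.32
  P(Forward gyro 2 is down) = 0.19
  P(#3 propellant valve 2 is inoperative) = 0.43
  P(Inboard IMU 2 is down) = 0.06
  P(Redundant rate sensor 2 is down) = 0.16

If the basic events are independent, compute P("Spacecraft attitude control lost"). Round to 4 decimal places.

0.9607

P(Momentum path down) [OR] = 1 − (1−0.35) × (1−0.12) = 0.428000
P(Reaction-wheel cluster fails) [OR] = 1 − (1−0.17) × (1−0.39) × (1−0.02) × (1−0.428000) = 0.716188
P(Sensor suite down) [AND] = 0.16 × 0.11 = 0.017600
P(Backup chain inoperative) [AND] = 0.15 × 0.34 × 0.017600 = 0.000898
P(Thruster branch lost) [OR] = 1 − (1−0.716188) × (1−0.000898) = 0.716443
P(Control loop inoperative) [OR] = 1 − (1−0.18) × (1−0.32) = 0.442400
P(Momentum path 2 lost) [OR] = 1 − (1−0.442400) × (1−0.19) × (1−0.43) × (1−0.06) = 0.758003
P(Reaction-wheel cluster 2 down) [OR] = 1 − (1−0.25) × (1−0.09) × (1−0.758003) = 0.834837
P(Spacecraft attitude control lost) [OR] = 1 − (1−0.716443) × (1−0.834837) × (1−0.16) = 0.960660
Rounded to 4 decimal places: P(Spacecraft attitude control lost) ≈ 0.9607.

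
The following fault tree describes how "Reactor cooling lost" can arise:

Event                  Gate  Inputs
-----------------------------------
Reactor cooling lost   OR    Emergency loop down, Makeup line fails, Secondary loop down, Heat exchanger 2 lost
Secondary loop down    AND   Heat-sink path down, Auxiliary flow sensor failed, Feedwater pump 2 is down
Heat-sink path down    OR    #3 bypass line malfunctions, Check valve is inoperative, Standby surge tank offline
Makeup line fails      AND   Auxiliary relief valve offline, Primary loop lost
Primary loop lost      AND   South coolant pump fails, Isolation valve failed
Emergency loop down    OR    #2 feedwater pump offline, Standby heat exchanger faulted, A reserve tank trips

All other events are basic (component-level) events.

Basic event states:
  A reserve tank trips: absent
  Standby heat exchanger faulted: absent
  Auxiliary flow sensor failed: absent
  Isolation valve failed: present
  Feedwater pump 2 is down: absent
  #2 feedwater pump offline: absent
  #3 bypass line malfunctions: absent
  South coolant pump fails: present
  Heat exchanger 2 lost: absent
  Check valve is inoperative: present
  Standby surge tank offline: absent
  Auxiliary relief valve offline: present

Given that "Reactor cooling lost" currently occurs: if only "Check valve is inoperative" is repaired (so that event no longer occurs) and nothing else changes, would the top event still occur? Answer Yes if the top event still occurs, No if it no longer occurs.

Counterfactual: set "Check valve is inoperative" to not occurred.
Emergency loop down [OR]: #2 feedwater pump offline=not, Standby heat exchanger faulted=not, A reserve tank trips=not → no input occurs → does not occur.
Primary loop lost [AND]: South coolant pump fails=occurs, Isolation valve failed=occurs → all inputs occur → occurs.
Makeup line fails [AND]: Auxiliary relief valve offline=occurs, Primary loop lost=occurs → all inputs occur → occurs.
Heat-sink path down [OR]: #3 bypass line malfunctions=not, Check valve is inoperative=not, Standby surge tank offline=not → no input occurs → does not occur.
Secondary loop down [AND]: Heat-sink path down=not, Auxiliary flow sensor failed=not, Feedwater pump 2 is down=not → not all inputs occur → does not occur.
Reactor cooling lost [OR]: Emergency loop down=not, Makeup line fails=occurs, Secondary loop down=not, Heat exchanger 2 lost=not → at least one input occurs → occurs.

Yes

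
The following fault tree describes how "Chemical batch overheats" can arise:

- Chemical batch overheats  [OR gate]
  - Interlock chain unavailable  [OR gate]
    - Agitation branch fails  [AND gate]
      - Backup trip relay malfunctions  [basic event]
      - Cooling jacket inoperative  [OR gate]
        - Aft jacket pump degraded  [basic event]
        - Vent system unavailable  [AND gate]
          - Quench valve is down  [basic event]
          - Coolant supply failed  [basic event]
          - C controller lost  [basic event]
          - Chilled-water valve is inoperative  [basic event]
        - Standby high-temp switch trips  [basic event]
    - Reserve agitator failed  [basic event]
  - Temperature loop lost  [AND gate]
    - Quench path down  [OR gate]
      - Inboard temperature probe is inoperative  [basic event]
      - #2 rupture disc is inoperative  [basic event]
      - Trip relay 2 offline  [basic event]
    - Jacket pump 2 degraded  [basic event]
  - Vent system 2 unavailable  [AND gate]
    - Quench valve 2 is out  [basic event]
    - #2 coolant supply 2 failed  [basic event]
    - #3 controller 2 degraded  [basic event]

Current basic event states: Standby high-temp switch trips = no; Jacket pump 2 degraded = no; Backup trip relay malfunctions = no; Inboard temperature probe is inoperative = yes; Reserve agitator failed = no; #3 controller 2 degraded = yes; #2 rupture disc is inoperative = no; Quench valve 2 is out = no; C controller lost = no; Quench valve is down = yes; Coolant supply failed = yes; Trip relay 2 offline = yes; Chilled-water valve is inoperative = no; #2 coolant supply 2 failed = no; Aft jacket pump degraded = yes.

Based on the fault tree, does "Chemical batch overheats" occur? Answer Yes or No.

No

Vent system unavailable [AND]: Quench valve is down=occurs, Coolant supply failed=occurs, C controller lost=not, Chilled-water valve is inoperative=not → not all inputs occur → does not occur.
Cooling jacket inoperative [OR]: Aft jacket pump degraded=occurs, Vent system unavailable=not, Standby high-temp switch trips=not → at least one input occurs → occurs.
Agitation branch fails [AND]: Backup trip relay malfunctions=not, Cooling jacket inoperative=occurs → not all inputs occur → does not occur.
Interlock chain unavailable [OR]: Agitation branch fails=not, Reserve agitator failed=not → no input occurs → does not occur.
Quench path down [OR]: Inboard temperature probe is inoperative=occurs, #2 rupture disc is inoperative=not, Trip relay 2 offline=occurs → at least one input occurs → occurs.
Temperature loop lost [AND]: Quench path down=occurs, Jacket pump 2 degraded=not → not all inputs occur → does not occur.
Vent system 2 unavailable [AND]: Quench valve 2 is out=not, #2 coolant supply 2 failed=not, #3 controller 2 degraded=occurs → not all inputs occur → does not occur.
Chemical batch overheats [OR]: Interlock chain unavailable=not, Temperature loop lost=not, Vent system 2 unavailable=not → no input occurs → does not occur.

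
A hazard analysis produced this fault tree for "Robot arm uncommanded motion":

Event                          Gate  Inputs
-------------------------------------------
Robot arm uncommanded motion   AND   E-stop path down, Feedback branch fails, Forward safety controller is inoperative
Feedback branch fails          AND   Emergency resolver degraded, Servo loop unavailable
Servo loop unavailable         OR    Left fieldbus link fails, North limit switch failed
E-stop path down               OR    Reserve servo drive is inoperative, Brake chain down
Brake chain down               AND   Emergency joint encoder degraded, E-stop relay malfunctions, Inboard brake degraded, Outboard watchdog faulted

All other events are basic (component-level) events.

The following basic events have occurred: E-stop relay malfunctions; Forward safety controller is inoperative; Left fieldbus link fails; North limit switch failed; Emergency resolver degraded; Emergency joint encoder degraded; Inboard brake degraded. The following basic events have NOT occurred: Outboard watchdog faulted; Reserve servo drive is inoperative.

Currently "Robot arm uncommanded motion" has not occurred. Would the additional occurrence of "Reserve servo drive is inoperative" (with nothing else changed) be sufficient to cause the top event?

Yes

Counterfactual: set "Reserve servo drive is inoperative" to occurred.
Brake chain down [AND]: Emergency joint encoder degraded=occurs, E-stop relay malfunctions=occurs, Inboard brake degraded=occurs, Outboard watchdog faulted=not → not all inputs occur → does not occur.
E-stop path down [OR]: Reserve servo drive is inoperative=occurs, Brake chain down=not → at least one input occurs → occurs.
Servo loop unavailable [OR]: Left fieldbus link fails=occurs, North limit switch failed=occurs → at least one input occurs → occurs.
Feedback branch fails [AND]: Emergency resolver degraded=occurs, Servo loop unavailable=occurs → all inputs occur → occurs.
Robot arm uncommanded motion [AND]: E-stop path down=occurs, Feedback branch fails=occurs, Forward safety controller is inoperative=occurs → all inputs occur → occurs.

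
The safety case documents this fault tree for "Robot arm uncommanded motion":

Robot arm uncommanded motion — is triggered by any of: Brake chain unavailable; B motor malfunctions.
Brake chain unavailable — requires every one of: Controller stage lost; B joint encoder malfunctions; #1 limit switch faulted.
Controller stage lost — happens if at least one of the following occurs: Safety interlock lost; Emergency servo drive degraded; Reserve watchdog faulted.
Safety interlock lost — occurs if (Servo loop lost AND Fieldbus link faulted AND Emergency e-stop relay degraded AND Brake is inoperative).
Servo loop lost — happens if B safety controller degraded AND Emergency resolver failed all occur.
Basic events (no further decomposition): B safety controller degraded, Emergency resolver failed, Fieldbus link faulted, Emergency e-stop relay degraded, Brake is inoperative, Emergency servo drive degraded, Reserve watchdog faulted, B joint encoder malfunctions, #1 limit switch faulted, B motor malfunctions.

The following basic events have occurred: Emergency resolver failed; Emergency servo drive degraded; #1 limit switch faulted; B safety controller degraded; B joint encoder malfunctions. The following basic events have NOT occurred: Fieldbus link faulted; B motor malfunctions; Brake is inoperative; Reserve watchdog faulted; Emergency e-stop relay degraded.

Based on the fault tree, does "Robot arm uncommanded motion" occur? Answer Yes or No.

Servo loop lost [AND]: B safety controller degraded=occurs, Emergency resolver failed=occurs → all inputs occur → occurs.
Safety interlock lost [AND]: Servo loop lost=occurs, Fieldbus link faulted=not, Emergency e-stop relay degraded=not, Brake is inoperative=not → not all inputs occur → does not occur.
Controller stage lost [OR]: Safety interlock lost=not, Emergency servo drive degraded=occurs, Reserve watchdog faulted=not → at least one input occurs → occurs.
Brake chain unavailable [AND]: Controller stage lost=occurs, B joint encoder malfunctions=occurs, #1 limit switch faulted=occurs → all inputs occur → occurs.
Robot arm uncommanded motion [OR]: Brake chain unavailable=occurs, B motor malfunctions=not → at least one input occurs → occurs.

Yes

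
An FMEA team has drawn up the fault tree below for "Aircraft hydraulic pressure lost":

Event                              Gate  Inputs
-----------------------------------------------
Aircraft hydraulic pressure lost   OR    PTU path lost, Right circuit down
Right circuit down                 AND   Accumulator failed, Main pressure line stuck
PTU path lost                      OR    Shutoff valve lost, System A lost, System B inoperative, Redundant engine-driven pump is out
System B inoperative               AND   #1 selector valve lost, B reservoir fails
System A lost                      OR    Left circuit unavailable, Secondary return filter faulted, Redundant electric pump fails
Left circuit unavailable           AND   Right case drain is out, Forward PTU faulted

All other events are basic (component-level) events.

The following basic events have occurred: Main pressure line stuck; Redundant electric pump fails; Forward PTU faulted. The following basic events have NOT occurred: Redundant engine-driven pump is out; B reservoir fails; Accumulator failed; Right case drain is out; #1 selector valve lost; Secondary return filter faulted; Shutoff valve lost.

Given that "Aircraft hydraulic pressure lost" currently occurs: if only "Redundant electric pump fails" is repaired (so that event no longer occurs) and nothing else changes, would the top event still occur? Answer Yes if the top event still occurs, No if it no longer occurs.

Counterfactual: set "Redundant electric pump fails" to not occurred.
Left circuit unavailable [AND]: Right case drain is out=not, Forward PTU faulted=occurs → not all inputs occur → does not occur.
System A lost [OR]: Left circuit unavailable=not, Secondary return filter faulted=not, Redundant electric pump fails=not → no input occurs → does not occur.
System B inoperative [AND]: #1 selector valve lost=not, B reservoir fails=not → not all inputs occur → does not occur.
PTU path lost [OR]: Shutoff valve lost=not, System A lost=not, System B inoperative=not, Redundant engine-driven pump is out=not → no input occurs → does not occur.
Right circuit down [AND]: Accumulator failed=not, Main pressure line stuck=occurs → not all inputs occur → does not occur.
Aircraft hydraulic pressure lost [OR]: PTU path lost=not, Right circuit down=not → no input occurs → does not occur.

No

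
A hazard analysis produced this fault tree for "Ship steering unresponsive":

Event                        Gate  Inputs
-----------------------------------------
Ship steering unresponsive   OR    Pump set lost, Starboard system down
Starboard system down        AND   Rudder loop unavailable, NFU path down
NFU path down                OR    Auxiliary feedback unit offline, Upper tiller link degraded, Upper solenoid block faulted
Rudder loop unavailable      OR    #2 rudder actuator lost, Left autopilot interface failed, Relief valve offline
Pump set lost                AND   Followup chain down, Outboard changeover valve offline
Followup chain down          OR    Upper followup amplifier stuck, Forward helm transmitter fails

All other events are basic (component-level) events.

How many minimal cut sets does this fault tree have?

Followup chain down [OR]: union of children's cut sets → 2 cut set(s).
Pump set lost [AND]: one cut set from each child combined → 2 × 1 = 2 cut set(s).
Rudder loop unavailable [OR]: union of children's cut sets → 3 cut set(s).
NFU path down [OR]: union of children's cut sets → 3 cut set(s).
Starboard system down [AND]: one cut set from each child combined → 3 × 3 = 9 cut set(s).
Ship steering unresponsive [OR]: union of children's cut sets → 11 cut set(s).

11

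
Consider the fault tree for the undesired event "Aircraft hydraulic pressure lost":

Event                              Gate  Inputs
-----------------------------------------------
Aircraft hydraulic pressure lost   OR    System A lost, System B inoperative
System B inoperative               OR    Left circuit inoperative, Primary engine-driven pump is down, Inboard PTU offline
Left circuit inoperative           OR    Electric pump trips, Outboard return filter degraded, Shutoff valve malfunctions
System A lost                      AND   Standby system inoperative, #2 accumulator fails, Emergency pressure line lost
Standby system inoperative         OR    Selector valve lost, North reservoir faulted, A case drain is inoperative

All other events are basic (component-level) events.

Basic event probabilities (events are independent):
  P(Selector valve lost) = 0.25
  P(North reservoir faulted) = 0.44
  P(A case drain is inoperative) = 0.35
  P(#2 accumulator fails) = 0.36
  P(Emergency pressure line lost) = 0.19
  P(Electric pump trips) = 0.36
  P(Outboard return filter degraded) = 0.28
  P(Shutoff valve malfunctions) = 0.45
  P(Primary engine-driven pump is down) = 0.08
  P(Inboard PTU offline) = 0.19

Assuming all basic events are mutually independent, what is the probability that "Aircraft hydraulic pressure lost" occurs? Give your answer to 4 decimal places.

0.8205

P(Standby system inoperative) [OR] = 1 − (1−0.25) × (1−0.44) × (1−0.35) = 0.727000
P(System A lost) [AND] = 0.727000 × 0.36 × 0.19 = 0.049727
P(Left circuit inoperative) [OR] = 1 − (1−0.36) × (1−0.28) × (1−0.45) = 0.746560
P(System B inoperative) [OR] = 1 − (1−0.746560) × (1−0.08) × (1−0.19) = 0.811137
P(Aircraft hydraulic pressure lost) [OR] = 1 − (1−0.049727) × (1−0.811137) = 0.820529
Rounded to 4 decimal places: P(Aircraft hydraulic pressure lost) ≈ 0.8205.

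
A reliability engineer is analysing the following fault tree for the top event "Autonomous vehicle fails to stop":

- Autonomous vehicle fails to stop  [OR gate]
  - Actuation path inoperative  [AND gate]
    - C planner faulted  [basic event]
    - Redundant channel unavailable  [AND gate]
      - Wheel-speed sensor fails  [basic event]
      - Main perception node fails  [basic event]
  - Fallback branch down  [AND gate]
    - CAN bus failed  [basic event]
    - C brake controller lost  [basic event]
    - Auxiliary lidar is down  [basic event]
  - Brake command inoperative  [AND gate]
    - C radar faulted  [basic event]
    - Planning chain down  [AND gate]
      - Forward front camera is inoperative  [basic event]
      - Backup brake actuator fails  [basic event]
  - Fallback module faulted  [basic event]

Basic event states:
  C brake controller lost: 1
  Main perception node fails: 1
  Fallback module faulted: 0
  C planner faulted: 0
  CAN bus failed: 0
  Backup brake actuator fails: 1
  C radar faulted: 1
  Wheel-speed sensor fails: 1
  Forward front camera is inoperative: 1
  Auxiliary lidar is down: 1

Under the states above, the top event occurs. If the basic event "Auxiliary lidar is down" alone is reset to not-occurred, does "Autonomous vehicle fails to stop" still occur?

Counterfactual: set "Auxiliary lidar is down" to not occurred.
Redundant channel unavailable [AND]: Wheel-speed sensor fails=occurs, Main perception node fails=occurs → all inputs occur → occurs.
Actuation path inoperative [AND]: C planner faulted=not, Redundant channel unavailable=occurs → not all inputs occur → does not occur.
Fallback branch down [AND]: CAN bus failed=not, C brake controller lost=occurs, Auxiliary lidar is down=not → not all inputs occur → does not occur.
Planning chain down [AND]: Forward front camera is inoperative=occurs, Backup brake actuator fails=occurs → all inputs occur → occurs.
Brake command inoperative [AND]: C radar faulted=occurs, Planning chain down=occurs → all inputs occur → occurs.
Autonomous vehicle fails to stop [OR]: Actuation path inoperative=not, Fallback branch down=not, Brake command inoperative=occurs, Fallback module faulted=not → at least one input occurs → occurs.

Yes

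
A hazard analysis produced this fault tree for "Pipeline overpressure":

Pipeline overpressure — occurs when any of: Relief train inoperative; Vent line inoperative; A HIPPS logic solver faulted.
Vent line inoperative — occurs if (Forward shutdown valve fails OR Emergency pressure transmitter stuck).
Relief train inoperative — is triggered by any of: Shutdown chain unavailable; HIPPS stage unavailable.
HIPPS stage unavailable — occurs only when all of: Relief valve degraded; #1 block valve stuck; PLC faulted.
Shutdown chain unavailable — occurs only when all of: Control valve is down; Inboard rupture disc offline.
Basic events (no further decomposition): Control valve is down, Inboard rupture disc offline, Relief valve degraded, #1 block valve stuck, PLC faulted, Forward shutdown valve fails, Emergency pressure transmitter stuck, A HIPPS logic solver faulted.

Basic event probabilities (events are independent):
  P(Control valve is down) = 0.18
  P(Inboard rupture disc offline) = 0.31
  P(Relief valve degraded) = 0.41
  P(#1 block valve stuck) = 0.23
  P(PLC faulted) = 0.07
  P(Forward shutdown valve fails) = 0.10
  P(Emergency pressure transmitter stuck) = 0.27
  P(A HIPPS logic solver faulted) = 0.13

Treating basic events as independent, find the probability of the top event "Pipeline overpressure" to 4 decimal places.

P(Shutdown chain unavailable) [AND] = 0.18 × 0.31 = 0.055800
P(HIPPS stage unavailable) [AND] = 0.41 × 0.23 × 0.07 = 0.006601
P(Relief train inoperative) [OR] = 1 − (1−0.055800) × (1−0.006601) = 0.062033
P(Vent line inoperative) [OR] = 1 − (1−0.10) × (1−0.27) = 0.343000
P(Pipeline overpressure) [OR] = 1 − (1−0.062033) × (1−0.343000) × (1−0.13) = 0.463867
Rounded to 4 decimal places: P(Pipeline overpressure) ≈ 0.4639.

0.4639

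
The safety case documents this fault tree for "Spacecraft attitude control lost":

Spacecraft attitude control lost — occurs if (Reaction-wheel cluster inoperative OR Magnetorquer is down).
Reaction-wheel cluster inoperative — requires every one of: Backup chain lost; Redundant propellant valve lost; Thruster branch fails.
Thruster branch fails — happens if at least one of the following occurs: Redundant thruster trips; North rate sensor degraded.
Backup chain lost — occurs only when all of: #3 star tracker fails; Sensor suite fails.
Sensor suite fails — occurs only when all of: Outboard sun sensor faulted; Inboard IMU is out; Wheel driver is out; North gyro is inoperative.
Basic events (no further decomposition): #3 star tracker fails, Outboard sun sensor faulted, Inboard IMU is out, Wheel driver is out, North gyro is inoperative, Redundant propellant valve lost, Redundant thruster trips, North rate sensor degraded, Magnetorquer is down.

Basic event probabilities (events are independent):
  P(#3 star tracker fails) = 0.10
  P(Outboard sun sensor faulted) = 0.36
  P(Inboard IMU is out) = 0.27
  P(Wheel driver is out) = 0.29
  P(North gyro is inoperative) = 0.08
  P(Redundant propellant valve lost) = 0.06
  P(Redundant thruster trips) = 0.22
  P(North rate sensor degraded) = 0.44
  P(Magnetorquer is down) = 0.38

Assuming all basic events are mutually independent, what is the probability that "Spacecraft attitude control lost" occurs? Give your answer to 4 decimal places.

0.3800

P(Sensor suite fails) [AND] = 0.36 × 0.27 × 0.29 × 0.08 = 0.002255
P(Backup chain lost) [AND] = 0.10 × 0.002255 = 0.000226
P(Thruster branch fails) [OR] = 1 − (1−0.22) × (1−0.44) = 0.563200
P(Reaction-wheel cluster inoperative) [AND] = 0.000226 × 0.06 × 0.563200 = 0.000008
P(Spacecraft attitude control lost) [OR] = 1 − (1−0.000008) × (1−0.38) = 0.380005
Rounded to 4 decimal places: P(Spacecraft attitude control lost) ≈ 0.3800.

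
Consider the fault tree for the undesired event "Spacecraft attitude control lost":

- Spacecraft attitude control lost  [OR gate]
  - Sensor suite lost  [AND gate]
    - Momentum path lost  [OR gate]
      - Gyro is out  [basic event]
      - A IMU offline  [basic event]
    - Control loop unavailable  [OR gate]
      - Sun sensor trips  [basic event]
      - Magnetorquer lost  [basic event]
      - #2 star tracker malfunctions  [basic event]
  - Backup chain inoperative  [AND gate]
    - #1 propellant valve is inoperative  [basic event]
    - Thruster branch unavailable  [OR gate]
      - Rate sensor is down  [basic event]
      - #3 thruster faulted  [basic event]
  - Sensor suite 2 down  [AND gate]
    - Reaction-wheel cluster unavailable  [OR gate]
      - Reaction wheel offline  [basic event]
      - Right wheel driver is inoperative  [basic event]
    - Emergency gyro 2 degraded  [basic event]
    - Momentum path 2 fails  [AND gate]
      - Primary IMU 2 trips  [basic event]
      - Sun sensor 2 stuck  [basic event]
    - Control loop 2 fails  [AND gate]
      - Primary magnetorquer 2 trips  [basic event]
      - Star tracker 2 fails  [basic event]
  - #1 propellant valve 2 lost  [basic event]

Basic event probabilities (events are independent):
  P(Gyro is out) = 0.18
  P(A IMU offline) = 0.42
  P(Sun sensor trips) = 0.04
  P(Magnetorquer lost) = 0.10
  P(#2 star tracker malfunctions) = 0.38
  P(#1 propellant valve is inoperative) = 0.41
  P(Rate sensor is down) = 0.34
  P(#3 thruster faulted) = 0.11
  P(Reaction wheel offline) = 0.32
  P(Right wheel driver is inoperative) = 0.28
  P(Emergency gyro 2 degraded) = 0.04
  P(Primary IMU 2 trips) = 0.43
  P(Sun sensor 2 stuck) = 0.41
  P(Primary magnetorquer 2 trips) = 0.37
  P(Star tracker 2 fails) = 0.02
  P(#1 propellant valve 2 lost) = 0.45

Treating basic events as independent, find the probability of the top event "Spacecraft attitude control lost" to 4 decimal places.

0.6543

P(Momentum path lost) [OR] = 1 − (1−0.18) × (1−0.42) = 0.524400
P(Control loop unavailable) [OR] = 1 − (1−0.04) × (1−0.10) × (1−0.38) = 0.464320
P(Sensor suite lost) [AND] = 0.524400 × 0.464320 = 0.243489
P(Thruster branch unavailable) [OR] = 1 − (1−0.34) × (1−0.11) = 0.412600
P(Backup chain inoperative) [AND] = 0.41 × 0.412600 = 0.169166
P(Reaction-wheel cluster unavailable) [OR] = 1 − (1−0.32) × (1−0.28) = 0.510400
P(Momentum path 2 fails) [AND] = 0.43 × 0.41 = 0.176300
P(Control loop 2 fails) [AND] = 0.37 × 0.02 = 0.007400
P(Sensor suite 2 down) [AND] = 0.510400 × 0.04 × 0.176300 × 0.007400 = 0.000027
P(Spacecraft attitude control lost) [OR] = 1 − (1−0.243489) × (1−0.169166) × (1−0.000027) × (1−0.45) = 0.654315
Rounded to 4 decimal places: P(Spacecraft attitude control lost) ≈ 0.6543.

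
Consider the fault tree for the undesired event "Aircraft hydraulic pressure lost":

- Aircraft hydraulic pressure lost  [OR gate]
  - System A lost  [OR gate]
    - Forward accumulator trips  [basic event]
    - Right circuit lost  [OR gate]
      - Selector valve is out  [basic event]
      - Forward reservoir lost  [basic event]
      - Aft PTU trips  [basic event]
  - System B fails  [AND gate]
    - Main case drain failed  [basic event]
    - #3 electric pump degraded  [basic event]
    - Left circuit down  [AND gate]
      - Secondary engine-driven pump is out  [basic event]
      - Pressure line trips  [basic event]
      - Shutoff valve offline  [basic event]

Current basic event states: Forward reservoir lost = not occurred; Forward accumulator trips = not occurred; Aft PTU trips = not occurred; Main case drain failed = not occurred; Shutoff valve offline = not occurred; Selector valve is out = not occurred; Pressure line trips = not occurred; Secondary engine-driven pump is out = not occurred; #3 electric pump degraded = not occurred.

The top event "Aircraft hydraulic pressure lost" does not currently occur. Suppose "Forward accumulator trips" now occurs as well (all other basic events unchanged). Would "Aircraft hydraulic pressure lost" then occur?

Yes

Counterfactual: set "Forward accumulator trips" to occurred.
Right circuit lost [OR]: Selector valve is out=not, Forward reservoir lost=not, Aft PTU trips=not → no input occurs → does not occur.
System A lost [OR]: Forward accumulator trips=occurs, Right circuit lost=not → at least one input occurs → occurs.
Left circuit down [AND]: Secondary engine-driven pump is out=not, Pressure line trips=not, Shutoff valve offline=not → not all inputs occur → does not occur.
System B fails [AND]: Main case drain failed=not, #3 electric pump degraded=not, Left circuit down=not → not all inputs occur → does not occur.
Aircraft hydraulic pressure lost [OR]: System A lost=occurs, System B fails=not → at least one input occurs → occurs.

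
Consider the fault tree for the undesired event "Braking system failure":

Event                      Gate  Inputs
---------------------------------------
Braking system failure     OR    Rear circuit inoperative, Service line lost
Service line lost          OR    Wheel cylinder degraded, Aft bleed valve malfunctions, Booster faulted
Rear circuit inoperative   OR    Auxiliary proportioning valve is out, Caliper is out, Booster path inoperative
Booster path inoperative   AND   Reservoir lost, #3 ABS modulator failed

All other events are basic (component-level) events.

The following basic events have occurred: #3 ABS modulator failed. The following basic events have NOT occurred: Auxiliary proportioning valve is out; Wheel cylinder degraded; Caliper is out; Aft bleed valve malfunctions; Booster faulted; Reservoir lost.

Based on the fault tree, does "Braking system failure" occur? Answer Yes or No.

Booster path inoperative [AND]: Reservoir lost=not, #3 ABS modulator failed=occurs → not all inputs occur → does not occur.
Rear circuit inoperative [OR]: Auxiliary proportioning valve is out=not, Caliper is out=not, Booster path inoperative=not → no input occurs → does not occur.
Service line lost [OR]: Wheel cylinder degraded=not, Aft bleed valve malfunctions=not, Booster faulted=not → no input occurs → does not occur.
Braking system failure [OR]: Rear circuit inoperative=not, Service line lost=not → no input occurs → does not occur.

No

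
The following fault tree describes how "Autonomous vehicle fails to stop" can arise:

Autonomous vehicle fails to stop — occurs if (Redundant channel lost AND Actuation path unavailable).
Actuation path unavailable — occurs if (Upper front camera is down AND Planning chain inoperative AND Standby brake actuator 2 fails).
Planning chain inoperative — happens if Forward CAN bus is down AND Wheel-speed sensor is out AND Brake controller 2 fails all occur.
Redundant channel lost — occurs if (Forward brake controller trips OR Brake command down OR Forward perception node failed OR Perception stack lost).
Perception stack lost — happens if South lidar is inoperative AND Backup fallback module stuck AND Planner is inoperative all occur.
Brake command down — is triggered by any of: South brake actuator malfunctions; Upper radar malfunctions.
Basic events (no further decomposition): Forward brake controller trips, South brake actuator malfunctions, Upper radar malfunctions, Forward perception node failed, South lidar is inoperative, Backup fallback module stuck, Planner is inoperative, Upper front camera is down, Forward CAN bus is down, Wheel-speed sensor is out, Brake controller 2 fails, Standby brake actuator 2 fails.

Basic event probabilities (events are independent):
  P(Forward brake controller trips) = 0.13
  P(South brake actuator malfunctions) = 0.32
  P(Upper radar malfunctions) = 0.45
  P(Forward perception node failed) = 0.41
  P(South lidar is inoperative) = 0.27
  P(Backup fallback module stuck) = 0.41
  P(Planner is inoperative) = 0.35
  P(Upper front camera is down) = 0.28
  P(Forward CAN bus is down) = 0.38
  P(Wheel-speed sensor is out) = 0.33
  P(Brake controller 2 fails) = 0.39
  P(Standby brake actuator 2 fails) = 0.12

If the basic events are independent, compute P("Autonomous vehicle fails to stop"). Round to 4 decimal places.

0.0013

P(Brake command down) [OR] = 1 − (1−0.32) × (1−0.45) = 0.626000
P(Perception stack lost) [AND] = 0.27 × 0.41 × 0.35 = 0.038745
P(Redundant channel lost) [OR] = 1 − (1−0.13) × (1−0.626000) × (1−0.41) × (1−0.038745) = 0.815464
P(Planning chain inoperative) [AND] = 0.38 × 0.33 × 0.39 = 0.048906
P(Actuation path unavailable) [AND] = 0.28 × 0.048906 × 0.12 = 0.001643
P(Autonomous vehicle fails to stop) [AND] = 0.815464 × 0.001643 = 0.001340
Rounded to 4 decimal places: P(Autonomous vehicle fails to stop) ≈ 0.0013.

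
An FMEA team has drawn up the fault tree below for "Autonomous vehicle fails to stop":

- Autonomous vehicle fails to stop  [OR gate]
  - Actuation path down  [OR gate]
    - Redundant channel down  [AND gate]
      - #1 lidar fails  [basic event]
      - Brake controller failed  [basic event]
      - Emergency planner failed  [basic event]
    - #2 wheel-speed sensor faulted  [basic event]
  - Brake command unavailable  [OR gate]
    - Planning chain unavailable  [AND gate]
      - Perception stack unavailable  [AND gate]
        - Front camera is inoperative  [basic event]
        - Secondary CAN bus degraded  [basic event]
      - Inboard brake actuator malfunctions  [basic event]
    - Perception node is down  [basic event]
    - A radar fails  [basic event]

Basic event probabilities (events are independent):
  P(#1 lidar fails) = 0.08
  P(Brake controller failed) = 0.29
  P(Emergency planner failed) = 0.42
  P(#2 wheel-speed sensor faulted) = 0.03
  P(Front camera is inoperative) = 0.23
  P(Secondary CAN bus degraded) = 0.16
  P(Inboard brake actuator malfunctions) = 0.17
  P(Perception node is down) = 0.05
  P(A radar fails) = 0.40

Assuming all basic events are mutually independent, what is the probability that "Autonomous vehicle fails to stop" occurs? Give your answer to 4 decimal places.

0.4559

P(Redundant channel down) [AND] = 0.08 × 0.29 × 0.42 = 0.009744
P(Actuation path down) [OR] = 1 − (1−0.009744) × (1−0.03) = 0.039452
P(Perception stack unavailable) [AND] = 0.23 × 0.16 = 0.036800
P(Planning chain unavailable) [AND] = 0.036800 × 0.17 = 0.006256
P(Brake command unavailable) [OR] = 1 − (1−0.006256) × (1−0.05) × (1−0.40) = 0.433566
P(Autonomous vehicle fails to stop) [OR] = 1 − (1−0.039452) × (1−0.433566) = 0.455913
Rounded to 4 decimal places: P(Autonomous vehicle fails to stop) ≈ 0.4559.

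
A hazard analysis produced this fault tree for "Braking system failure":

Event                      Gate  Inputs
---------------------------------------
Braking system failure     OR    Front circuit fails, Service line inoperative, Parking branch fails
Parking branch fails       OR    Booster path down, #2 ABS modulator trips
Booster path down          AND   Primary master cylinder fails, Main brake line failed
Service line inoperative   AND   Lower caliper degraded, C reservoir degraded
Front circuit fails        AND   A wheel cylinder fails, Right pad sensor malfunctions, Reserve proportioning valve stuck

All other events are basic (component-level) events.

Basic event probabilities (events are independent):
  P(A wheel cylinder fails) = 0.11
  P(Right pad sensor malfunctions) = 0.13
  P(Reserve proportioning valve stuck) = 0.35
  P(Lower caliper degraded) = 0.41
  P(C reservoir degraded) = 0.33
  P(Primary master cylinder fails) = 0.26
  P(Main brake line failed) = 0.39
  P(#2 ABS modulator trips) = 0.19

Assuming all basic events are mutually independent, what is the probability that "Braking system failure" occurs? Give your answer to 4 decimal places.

P(Front circuit fails) [AND] = 0.11 × 0.13 × 0.35 = 0.005005
P(Service line inoperative) [AND] = 0.41 × 0.33 = 0.135300
P(Booster path down) [AND] = 0.26 × 0.39 = 0.101400
P(Parking branch fails) [OR] = 1 − (1−0.101400) × (1−0.19) = 0.272134
P(Braking system failure) [OR] = 1 − (1−0.005005) × (1−0.135300) × (1−0.272134) = 0.373764
Rounded to 4 decimal places: P(Braking system failure) ≈ 0.3738.

0.3738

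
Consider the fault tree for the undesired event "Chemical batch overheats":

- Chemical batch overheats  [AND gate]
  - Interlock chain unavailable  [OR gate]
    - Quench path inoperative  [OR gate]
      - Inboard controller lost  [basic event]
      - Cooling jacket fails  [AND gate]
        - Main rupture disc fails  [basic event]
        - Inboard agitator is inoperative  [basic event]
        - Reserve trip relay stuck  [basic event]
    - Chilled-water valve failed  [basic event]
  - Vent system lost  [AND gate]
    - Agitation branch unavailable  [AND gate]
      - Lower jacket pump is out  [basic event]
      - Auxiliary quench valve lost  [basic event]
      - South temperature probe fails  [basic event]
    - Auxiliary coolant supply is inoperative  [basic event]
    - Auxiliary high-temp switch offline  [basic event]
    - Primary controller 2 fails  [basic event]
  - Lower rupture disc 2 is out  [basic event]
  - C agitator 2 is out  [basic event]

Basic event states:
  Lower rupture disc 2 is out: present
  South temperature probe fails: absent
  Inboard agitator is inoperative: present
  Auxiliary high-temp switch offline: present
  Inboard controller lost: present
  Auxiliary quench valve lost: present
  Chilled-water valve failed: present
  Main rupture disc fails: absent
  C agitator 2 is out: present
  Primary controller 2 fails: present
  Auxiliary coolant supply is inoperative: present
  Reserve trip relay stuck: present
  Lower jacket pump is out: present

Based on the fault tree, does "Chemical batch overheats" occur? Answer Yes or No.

No

Cooling jacket fails [AND]: Main rupture disc fails=not, Inboard agitator is inoperative=occurs, Reserve trip relay stuck=occurs → not all inputs occur → does not occur.
Quench path inoperative [OR]: Inboard controller lost=occurs, Cooling jacket fails=not → at least one input occurs → occurs.
Interlock chain unavailable [OR]: Quench path inoperative=occurs, Chilled-water valve failed=occurs → at least one input occurs → occurs.
Agitation branch unavailable [AND]: Lower jacket pump is out=occurs, Auxiliary quench valve lost=occurs, South temperature probe fails=not → not all inputs occur → does not occur.
Vent system lost [AND]: Agitation branch unavailable=not, Auxiliary coolant supply is inoperative=occurs, Auxiliary high-temp switch offline=occurs, Primary controller 2 fails=occurs → not all inputs occur → does not occur.
Chemical batch overheats [AND]: Interlock chain unavailable=occurs, Vent system lost=not, Lower rupture disc 2 is out=occurs, C agitator 2 is out=occurs → not all inputs occur → does not occur.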